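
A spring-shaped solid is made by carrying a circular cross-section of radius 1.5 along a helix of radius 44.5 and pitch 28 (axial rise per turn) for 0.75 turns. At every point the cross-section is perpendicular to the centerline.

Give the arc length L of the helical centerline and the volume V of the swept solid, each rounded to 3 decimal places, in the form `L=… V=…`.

2πR = 2π·44.5 = 279.601746
per-turn = √(279.601746² + 28²) = √(78177.1365 + 784) = √78961.1365 = 281.000243
L = 0.75 × 281.000243 = 210.750182
V = π·1.5² × L = 7.068583 × 210.750182 = 1489.705254

L=210.750 V=1489.705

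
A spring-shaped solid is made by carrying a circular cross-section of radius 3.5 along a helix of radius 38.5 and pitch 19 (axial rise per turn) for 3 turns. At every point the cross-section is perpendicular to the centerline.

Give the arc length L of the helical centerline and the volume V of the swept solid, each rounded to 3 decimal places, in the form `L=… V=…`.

2πR = 2π·38.5 = 241.902634
per-turn = √(241.902634² + 19²) = √(58516.8845 + 361) = √58877.8845 = 242.647655
L = 3 × 242.647655 = 727.942965
V = π·3.5² × L = 38.484510 × 727.942965 = 28014.528325

L=727.943 V=28014.528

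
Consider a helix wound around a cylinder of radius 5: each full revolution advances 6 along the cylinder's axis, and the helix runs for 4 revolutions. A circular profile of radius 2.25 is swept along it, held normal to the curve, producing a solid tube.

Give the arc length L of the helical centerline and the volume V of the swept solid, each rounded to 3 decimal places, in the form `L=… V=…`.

2πR = 2π·5 = 31.415927
per-turn = √(31.415927² + 6²) = √(986.9604 + 36) = √1022.9604 = 31.983753
L = 4 × 31.983753 = 127.935011
V = π·2.25² × L = 15.904313 × 127.935011 = 2034.718434

L=127.935 V=2034.718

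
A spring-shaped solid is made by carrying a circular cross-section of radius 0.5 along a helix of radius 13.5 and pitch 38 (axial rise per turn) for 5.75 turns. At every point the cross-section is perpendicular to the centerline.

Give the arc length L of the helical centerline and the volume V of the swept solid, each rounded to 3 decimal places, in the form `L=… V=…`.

L=534.439 V=419.747

2πR = 2π·13.5 = 84.823002
per-turn = √(84.823002² + 38²) = √(7194.9416 + 1444) = √8638.9416 = 92.945907
L = 5.75 × 92.945907 = 534.438965
V = π·0.5² × L = 0.785398 × 534.438965 = 419.747381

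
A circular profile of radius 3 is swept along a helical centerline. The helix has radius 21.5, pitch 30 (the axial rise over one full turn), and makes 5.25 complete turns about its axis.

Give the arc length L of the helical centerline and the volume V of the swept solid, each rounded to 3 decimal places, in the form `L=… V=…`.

L=726.493 V=20541.095

2πR = 2π·21.5 = 135.088484
per-turn = √(135.088484² + 30²) = √(18248.8985 + 900) = √19148.8985 = 138.379545
L = 5.25 × 138.379545 = 726.492612
V = π·3² × L = 28.274334 × 726.492612 = 20541.094687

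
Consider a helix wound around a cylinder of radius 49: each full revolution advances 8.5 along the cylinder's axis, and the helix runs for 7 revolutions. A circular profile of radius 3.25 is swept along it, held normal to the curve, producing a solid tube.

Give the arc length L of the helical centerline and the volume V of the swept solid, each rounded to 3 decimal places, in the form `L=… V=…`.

L=2155.954 V=71541.170

2πR = 2π·49 = 307.876080
per-turn = √(307.876080² + 8.5²) = √(94787.6807 + 72.25) = √94859.9307 = 307.993394
L = 7 × 307.993394 = 2155.953757
V = π·3.25² × L = 33.183072 × 2155.953757 = 71541.169620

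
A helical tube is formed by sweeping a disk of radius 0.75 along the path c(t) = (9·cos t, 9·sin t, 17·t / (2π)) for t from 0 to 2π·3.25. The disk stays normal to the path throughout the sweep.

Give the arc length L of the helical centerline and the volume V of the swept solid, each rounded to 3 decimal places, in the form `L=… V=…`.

L=191.908 V=339.130

2πR = 2π·9 = 56.548668
per-turn = √(56.548668² + 17²) = √(3197.7518 + 289) = √3486.7518 = 59.048724
L = 3.25 × 59.048724 = 191.908354
V = π·0.75² × L = 1.767146 × 191.908354 = 339.130054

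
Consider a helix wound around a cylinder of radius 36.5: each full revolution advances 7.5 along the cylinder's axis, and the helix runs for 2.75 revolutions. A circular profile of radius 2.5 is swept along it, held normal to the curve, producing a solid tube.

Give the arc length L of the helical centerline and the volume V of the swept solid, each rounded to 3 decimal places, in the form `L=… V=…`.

L=631.012 V=12389.889

2πR = 2π·36.5 = 229.336264
per-turn = √(229.336264² + 7.5²) = √(52595.1219 + 56.25) = √52651.3719 = 229.458867
L = 2.75 × 229.458867 = 631.011885
V = π·2.5² × L = 19.634954 × 631.011885 = 12389.889399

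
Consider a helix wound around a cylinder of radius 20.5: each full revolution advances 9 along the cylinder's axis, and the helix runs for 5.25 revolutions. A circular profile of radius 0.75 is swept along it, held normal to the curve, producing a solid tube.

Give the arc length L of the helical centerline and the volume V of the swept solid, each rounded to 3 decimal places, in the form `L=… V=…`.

2πR = 2π·20.5 = 128.805299
per-turn = √(128.805299² + 9²) = √(16590.8050 + 81) = √16671.8050 = 129.119344
L = 5.25 × 129.119344 = 677.876556
V = π·0.75² × L = 1.767146 × 677.876556 = 1197.906755

L=677.877 V=1197.907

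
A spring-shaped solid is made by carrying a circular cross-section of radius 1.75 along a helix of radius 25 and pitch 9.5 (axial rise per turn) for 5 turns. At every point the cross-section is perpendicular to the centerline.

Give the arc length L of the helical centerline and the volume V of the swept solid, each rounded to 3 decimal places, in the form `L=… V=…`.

L=786.833 V=7570.223

2πR = 2π·25 = 157.079633
per-turn = √(157.079633² + 9.5²) = √(24674.0110 + 90.25) = √24764.2610 = 157.366645
L = 5 × 157.366645 = 786.833226
V = π·1.75² × L = 9.621128 × 786.833226 = 7570.222787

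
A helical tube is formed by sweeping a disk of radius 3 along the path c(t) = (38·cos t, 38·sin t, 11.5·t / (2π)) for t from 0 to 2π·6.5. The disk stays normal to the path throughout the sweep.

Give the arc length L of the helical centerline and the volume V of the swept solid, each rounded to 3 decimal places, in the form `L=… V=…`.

2πR = 2π·38 = 238.761042
per-turn = √(238.761042² + 11.5²) = √(57006.8350 + 132.25) = √57139.0850 = 239.037832
L = 6.5 × 239.037832 = 1553.745907
V = π·3² × L = 28.274334 × 1553.745907 = 43931.130530

L=1553.746 V=43931.131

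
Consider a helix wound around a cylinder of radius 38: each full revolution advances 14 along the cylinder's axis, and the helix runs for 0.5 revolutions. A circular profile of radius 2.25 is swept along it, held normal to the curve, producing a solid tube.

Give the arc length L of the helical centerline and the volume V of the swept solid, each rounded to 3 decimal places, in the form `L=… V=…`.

L=119.586 V=1901.926

2πR = 2π·38 = 238.761042
per-turn = √(238.761042² + 14²) = √(57006.8350 + 196) = √57202.8350 = 239.171142
L = 0.5 × 239.171142 = 119.585571
V = π·2.25² × L = 15.904313 × 119.585571 = 1901.926326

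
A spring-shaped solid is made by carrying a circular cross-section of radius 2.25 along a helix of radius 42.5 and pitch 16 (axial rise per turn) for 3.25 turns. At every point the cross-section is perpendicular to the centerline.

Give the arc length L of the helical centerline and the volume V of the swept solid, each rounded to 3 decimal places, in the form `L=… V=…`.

L=869.421 V=13827.550

2πR = 2π·42.5 = 267.035376
per-turn = √(267.035376² + 16²) = √(71307.8918 + 256) = √71563.8918 = 267.514283
L = 3.25 × 267.514283 = 869.421421
V = π·2.25² × L = 15.904313 × 869.421421 = 13827.550241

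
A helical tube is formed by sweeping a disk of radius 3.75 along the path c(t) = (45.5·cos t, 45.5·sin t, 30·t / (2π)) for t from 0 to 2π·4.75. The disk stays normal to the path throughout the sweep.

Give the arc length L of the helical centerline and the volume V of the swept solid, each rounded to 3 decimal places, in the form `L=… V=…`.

L=1365.410 V=60321.954

2πR = 2π·45.5 = 285.884931
per-turn = √(285.884931² + 30²) = √(81730.1940 + 900) = √82630.1940 = 287.454682
L = 4.75 × 287.454682 = 1365.409738
V = π·3.75² × L = 44.178647 × 1365.409738 = 60321.954412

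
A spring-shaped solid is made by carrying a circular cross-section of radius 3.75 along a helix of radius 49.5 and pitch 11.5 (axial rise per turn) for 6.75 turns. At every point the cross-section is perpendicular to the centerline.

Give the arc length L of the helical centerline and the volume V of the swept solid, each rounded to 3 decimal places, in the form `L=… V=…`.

L=2100.804 V=92810.674

2πR = 2π·49.5 = 311.017673
per-turn = √(311.017673² + 11.5²) = √(96731.9927 + 132.25) = √96864.2427 = 311.230209
L = 6.75 × 311.230209 = 2100.803908
V = π·3.75² × L = 44.178647 × 2100.803908 = 92810.673616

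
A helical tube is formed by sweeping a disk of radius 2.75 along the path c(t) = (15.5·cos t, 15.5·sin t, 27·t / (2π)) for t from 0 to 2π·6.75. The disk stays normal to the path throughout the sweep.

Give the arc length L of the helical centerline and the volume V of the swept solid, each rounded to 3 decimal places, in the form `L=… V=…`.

2πR = 2π·15.5 = 97.389372
per-turn = √(97.389372² + 27²) = √(9484.6898 + 729) = √10213.6898 = 101.062801
L = 6.75 × 101.062801 = 682.173910
V = π·2.75² × L = 23.758294 × 682.173910 = 16207.288604

L=682.174 V=16207.289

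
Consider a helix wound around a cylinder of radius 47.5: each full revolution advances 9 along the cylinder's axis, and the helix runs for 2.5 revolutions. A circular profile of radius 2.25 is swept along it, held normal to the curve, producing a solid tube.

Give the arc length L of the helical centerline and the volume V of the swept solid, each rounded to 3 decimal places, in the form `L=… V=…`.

L=746.467 V=11872.051

2πR = 2π·47.5 = 298.451302
per-turn = √(298.451302² + 9²) = √(89073.1797 + 81) = √89154.1797 = 298.586972
L = 2.5 × 298.586972 = 746.467429
V = π·2.25² × L = 15.904313 × 746.467429 = 11872.051500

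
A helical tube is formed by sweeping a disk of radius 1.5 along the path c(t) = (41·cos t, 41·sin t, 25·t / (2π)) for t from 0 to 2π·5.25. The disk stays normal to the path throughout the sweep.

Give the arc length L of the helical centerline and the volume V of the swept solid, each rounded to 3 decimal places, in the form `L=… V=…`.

2πR = 2π·41 = 257.610598
per-turn = √(257.610598² + 25²) = √(66363.2200 + 625) = √66988.2200 = 258.820826
L = 5.25 × 258.820826 = 1358.809337
V = π·1.5² × L = 7.068583 × 1358.809337 = 9604.857217

L=1358.809 V=9604.857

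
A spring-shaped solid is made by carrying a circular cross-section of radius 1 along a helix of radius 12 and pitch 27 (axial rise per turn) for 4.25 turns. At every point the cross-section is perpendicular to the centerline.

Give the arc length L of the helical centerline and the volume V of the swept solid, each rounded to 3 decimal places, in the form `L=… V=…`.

2πR = 2π·12 = 75.398224
per-turn = √(75.398224² + 27²) = √(5684.8921 + 729) = √6413.8921 = 80.086779
L = 4.25 × 80.086779 = 340.368810
V = π·1² × L = 3.141593 × 340.368810 = 1069.300152

L=340.369 V=1069.300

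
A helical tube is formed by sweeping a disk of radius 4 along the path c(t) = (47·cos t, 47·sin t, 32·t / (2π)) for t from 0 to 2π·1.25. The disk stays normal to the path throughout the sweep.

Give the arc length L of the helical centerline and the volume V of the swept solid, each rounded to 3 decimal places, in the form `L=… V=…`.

L=371.298 V=18663.475

2πR = 2π·47 = 295.309709
per-turn = √(295.309709² + 32²) = √(87207.8245 + 1024) = √88231.8245 = 297.038423
L = 1.25 × 297.038423 = 371.298028
V = π·4² × L = 50.265482 × 371.298028 = 18663.474524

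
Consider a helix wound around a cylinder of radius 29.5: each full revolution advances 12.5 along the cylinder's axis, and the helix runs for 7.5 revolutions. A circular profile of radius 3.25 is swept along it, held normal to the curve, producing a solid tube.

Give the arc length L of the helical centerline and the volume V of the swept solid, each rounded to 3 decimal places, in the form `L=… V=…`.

2πR = 2π·29.5 = 185.353967
per-turn = √(185.353967² + 12.5²) = √(34356.0929 + 156.25) = √34512.3429 = 185.774979
L = 7.5 × 185.774979 = 1393.312344
V = π·3.25² × L = 33.183072 × 1393.312344 = 46234.384407

L=1393.312 V=46234.384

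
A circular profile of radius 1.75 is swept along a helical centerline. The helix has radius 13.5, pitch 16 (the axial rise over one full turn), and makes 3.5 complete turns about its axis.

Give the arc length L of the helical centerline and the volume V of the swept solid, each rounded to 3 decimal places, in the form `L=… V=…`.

2πR = 2π·13.5 = 84.823002
per-turn = √(84.823002² + 16²) = √(7194.9416 + 256) = √7450.9416 = 86.318837
L = 3.5 × 86.318837 = 302.115929
V = π·1.75² × L = 9.621128 × 302.115929 = 2906.695876

L=302.116 V=2906.696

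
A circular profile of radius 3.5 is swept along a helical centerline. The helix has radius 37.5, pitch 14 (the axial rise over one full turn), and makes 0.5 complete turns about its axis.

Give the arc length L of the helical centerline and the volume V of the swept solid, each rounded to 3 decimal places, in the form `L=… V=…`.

L=118.018 V=4541.846

2πR = 2π·37.5 = 235.619449
per-turn = √(235.619449² + 14²) = √(55516.5248 + 196) = √55712.5248 = 236.035007
L = 0.5 × 236.035007 = 118.017504
V = π·3.5² × L = 38.484510 × 118.017504 = 4541.845804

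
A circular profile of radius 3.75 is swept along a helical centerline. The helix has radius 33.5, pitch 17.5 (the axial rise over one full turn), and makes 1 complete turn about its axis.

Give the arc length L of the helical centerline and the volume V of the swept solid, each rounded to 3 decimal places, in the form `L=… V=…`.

L=211.213 V=9331.102

2πR = 2π·33.5 = 210.486708
per-turn = √(210.486708² + 17.5²) = √(44304.6542 + 306.25) = √44610.9042 = 211.212936
L = 1 × 211.212936 = 211.212936
V = π·3.75² × L = 44.178647 × 211.212936 = 9331.101658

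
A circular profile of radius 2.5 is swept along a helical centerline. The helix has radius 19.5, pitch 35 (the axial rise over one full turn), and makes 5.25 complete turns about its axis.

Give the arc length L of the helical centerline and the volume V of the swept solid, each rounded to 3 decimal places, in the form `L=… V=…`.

2πR = 2π·19.5 = 122.522113
per-turn = √(122.522113² + 35²) = √(15011.6683 + 1225) = √16236.6683 = 127.423186
L = 5.25 × 127.423186 = 668.971726
V = π·2.5² × L = 19.634954 × 668.971726 = 13135.229119

L=668.972 V=13135.229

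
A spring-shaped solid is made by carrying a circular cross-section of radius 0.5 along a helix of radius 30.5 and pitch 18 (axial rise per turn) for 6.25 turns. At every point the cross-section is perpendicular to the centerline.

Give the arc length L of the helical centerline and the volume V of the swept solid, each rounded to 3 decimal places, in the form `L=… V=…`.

2πR = 2π·30.5 = 191.637152
per-turn = √(191.637152² + 18²) = √(36724.7980 + 324) = √37048.7980 = 192.480643
L = 6.25 × 192.480643 = 1203.004020
V = π·0.5² × L = 0.785398 × 1203.004020 = 944.837147

L=1203.004 V=944.837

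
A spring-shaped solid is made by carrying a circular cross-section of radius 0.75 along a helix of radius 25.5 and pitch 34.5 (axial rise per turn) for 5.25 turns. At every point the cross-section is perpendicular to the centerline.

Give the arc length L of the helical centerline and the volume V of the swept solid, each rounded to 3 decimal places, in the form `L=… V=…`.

2πR = 2π·25.5 = 160.221225
per-turn = √(160.221225² + 34.5²) = √(25670.8410 + 1190.25) = √26861.0910 = 163.893536
L = 5.25 × 163.893536 = 860.441062
V = π·0.75² × L = 1.767146 × 860.441062 = 1520.524868

L=860.441 V=1520.525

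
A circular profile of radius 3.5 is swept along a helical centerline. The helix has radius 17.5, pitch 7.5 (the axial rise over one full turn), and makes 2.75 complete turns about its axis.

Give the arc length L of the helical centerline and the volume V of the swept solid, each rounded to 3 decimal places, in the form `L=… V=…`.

2πR = 2π·17.5 = 109.955743
per-turn = √(109.955743² + 7.5²) = √(12090.2654 + 56.25) = √12146.5154 = 110.211231
L = 2.75 × 110.211231 = 303.080885
V = π·3.5² × L = 38.484510 × 303.080885 = 11663.919339

L=303.081 V=11663.919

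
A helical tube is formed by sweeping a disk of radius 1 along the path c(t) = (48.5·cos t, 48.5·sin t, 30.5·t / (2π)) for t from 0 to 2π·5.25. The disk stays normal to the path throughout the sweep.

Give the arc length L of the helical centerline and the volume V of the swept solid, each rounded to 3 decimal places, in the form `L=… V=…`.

L=1607.849 V=5051.208

2πR = 2π·48.5 = 304.734487
per-turn = √(304.734487² + 30.5²) = √(92863.1078 + 930.25) = √93793.3578 = 306.257013
L = 5.25 × 306.257013 = 1607.849317
V = π·1² × L = 3.141593 × 1607.849317 = 5051.207601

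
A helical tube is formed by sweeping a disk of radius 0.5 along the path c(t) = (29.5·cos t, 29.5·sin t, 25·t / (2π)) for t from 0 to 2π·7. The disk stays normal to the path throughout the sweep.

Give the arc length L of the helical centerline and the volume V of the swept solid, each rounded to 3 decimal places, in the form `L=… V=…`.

L=1309.226 V=1028.264

2πR = 2π·29.5 = 185.353967
per-turn = √(185.353967² + 25²) = √(34356.0929 + 625) = √34981.0929 = 187.032331
L = 7 × 187.032331 = 1309.226319
V = π·0.5² × L = 0.785398 × 1309.226319 = 1028.263946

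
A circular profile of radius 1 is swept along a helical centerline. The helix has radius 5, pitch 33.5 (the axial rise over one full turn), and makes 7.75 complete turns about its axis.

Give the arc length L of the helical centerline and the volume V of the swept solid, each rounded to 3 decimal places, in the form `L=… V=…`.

2πR = 2π·5 = 31.415927
per-turn = √(31.415927² + 33.5²) = √(986.9604 + 1122.25) = √2109.2104 = 45.926141
L = 7.75 × 45.926141 = 355.927594
V = π·1² × L = 3.141593 × 355.927594 = 1118.179514

L=355.928 V=1118.180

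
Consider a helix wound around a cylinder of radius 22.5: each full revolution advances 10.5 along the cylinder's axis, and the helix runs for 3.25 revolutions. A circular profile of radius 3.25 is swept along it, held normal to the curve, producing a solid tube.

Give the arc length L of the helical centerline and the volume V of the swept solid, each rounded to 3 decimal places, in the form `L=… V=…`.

2πR = 2π·22.5 = 141.371669
per-turn = √(141.371669² + 10.5²) = √(19985.9489 + 110.25) = √20096.1989 = 141.761063
L = 3.25 × 141.761063 = 460.723454
V = π·3.25² × L = 33.183072 × 460.723454 = 15288.219730

L=460.723 V=15288.220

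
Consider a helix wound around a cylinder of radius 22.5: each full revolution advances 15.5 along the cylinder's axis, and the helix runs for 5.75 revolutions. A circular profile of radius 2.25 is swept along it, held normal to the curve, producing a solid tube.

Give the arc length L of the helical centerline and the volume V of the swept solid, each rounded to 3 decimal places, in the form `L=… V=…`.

L=817.758 V=13005.884

2πR = 2π·22.5 = 141.371669
per-turn = √(141.371669² + 15.5²) = √(19985.9489 + 240.25) = √20226.1989 = 142.218842
L = 5.75 × 142.218842 = 817.758339
V = π·2.25² × L = 15.904313 × 817.758339 = 13005.884431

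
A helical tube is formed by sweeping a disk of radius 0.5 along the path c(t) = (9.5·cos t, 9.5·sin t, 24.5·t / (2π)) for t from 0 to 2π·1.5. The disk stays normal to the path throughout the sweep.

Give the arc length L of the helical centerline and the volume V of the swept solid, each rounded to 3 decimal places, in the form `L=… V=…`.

L=96.784 V=76.014

2πR = 2π·9.5 = 59.690260
per-turn = √(59.690260² + 24.5²) = √(3562.9272 + 600.25) = √4163.1772 = 64.522687
L = 1.5 × 64.522687 = 96.784031
V = π·0.5² × L = 0.785398 × 96.784031 = 76.014000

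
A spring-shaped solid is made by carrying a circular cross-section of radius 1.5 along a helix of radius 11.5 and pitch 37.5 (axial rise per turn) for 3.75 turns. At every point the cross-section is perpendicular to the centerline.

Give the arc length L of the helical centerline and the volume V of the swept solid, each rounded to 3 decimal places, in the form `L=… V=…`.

2πR = 2π·11.5 = 72.256631
per-turn = √(72.256631² + 37.5²) = √(5221.0207 + 1406.25) = √6627.2707 = 81.408051
L = 3.75 × 81.408051 = 305.280190
V = π·1.5² × L = 7.068583 × 305.280190 = 2157.898507

L=305.280 V=2157.899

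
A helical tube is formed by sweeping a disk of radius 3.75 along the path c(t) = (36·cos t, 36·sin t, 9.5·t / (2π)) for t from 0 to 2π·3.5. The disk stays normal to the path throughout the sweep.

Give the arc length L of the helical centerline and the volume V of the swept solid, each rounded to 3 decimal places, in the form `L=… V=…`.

L=792.379 V=35006.244

2πR = 2π·36 = 226.194671
per-turn = √(226.194671² + 9.5²) = √(51164.0292 + 90.25) = √51254.2792 = 226.394079
L = 3.5 × 226.394079 = 792.379278
V = π·3.75² × L = 44.178647 × 792.379278 = 35006.244173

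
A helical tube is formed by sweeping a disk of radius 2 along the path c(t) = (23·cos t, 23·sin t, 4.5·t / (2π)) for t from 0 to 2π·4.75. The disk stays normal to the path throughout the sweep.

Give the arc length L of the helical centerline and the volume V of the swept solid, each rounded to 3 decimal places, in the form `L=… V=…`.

L=686.771 V=8630.215

2πR = 2π·23 = 144.513262
per-turn = √(144.513262² + 4.5²) = √(20884.0829 + 20.25) = √20904.3329 = 144.583308
L = 4.75 × 144.583308 = 686.770712
V = π·2² × L = 12.566371 × 686.770712 = 8630.215298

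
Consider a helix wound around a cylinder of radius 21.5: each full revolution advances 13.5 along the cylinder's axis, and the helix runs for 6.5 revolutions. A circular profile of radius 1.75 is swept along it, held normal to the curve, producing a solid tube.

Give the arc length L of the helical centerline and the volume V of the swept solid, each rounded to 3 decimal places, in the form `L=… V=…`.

2πR = 2π·21.5 = 135.088484
per-turn = √(135.088484² + 13.5²) = √(18248.8985 + 182.25) = √18431.1485 = 135.761366
L = 6.5 × 135.761366 = 882.448880
V = π·1.75² × L = 9.621128 × 882.448880 = 8490.153188

L=882.449 V=8490.153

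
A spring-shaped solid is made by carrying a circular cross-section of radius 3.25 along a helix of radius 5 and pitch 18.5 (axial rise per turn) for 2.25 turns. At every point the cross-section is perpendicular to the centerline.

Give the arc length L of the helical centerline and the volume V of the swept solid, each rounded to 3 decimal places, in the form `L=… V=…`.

2πR = 2π·5 = 31.415927
per-turn = √(31.415927² + 18.5²) = √(986.9604 + 342.25) = √1329.2104 = 36.458338
L = 2.25 × 36.458338 = 82.031261
V = π·3.25² × L = 33.183072 × 82.031261 = 2722.049288

L=82.031 V=2722.049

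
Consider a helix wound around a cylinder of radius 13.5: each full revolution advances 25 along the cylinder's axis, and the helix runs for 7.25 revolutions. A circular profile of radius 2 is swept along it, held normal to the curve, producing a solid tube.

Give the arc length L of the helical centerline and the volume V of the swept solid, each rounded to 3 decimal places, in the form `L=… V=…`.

2πR = 2π·13.5 = 84.823002
per-turn = √(84.823002² + 25²) = √(7194.9416 + 625) = √7819.9416 = 88.430434
L = 7.25 × 88.430434 = 641.120644
V = π·2² × L = 12.566371 × 641.120644 = 8056.559627

L=641.121 V=8056.560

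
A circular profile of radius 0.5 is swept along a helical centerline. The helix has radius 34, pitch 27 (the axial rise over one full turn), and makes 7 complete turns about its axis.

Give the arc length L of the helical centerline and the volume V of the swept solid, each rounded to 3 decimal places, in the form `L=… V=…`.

2πR = 2π·34 = 213.628300
per-turn = √(213.628300² + 27²) = √(45637.0508 + 729) = √46366.0508 = 215.327775
L = 7 × 215.327775 = 1507.294426
V = π·0.5² × L = 0.785398 × 1507.294426 = 1183.826274

L=1507.294 V=1183.826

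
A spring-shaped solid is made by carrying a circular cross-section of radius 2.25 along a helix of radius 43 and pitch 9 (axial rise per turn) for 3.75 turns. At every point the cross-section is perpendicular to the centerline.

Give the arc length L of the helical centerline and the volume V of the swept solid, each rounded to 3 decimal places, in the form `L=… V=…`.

L=1013.726 V=16122.609

2πR = 2π·43 = 270.176968
per-turn = √(270.176968² + 9²) = √(72995.5942 + 81) = √73076.5942 = 270.326828
L = 3.75 × 270.326828 = 1013.725606
V = π·2.25² × L = 15.904313 × 1013.725606 = 16122.609148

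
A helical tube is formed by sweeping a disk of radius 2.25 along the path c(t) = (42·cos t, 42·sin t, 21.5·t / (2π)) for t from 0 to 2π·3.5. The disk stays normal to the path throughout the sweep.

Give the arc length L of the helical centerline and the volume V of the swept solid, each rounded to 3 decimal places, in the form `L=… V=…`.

2πR = 2π·42 = 263.893783
per-turn = √(263.893783² + 21.5²) = √(69639.9287 + 462.25) = √70102.1787 = 264.768160
L = 3.5 × 264.768160 = 926.688561
V = π·2.25² × L = 15.904313 × 926.688561 = 14738.344746

L=926.689 V=14738.345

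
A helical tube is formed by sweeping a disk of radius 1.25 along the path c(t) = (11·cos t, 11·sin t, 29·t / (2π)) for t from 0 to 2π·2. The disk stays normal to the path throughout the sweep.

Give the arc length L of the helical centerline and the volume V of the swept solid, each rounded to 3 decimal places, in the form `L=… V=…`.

L=149.905 V=735.845

2πR = 2π·11 = 69.115038
per-turn = √(69.115038² + 29²) = √(4776.8885 + 841) = √5617.8885 = 74.952575
L = 2 × 74.952575 = 149.905150
V = π·1.25² × L = 4.908739 × 149.905150 = 735.845186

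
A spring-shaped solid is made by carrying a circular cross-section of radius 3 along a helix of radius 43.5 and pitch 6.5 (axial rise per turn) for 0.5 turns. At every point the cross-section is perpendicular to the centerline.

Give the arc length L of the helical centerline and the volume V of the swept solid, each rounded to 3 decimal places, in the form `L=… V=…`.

2πR = 2π·43.5 = 273.318561
per-turn = √(273.318561² + 6.5²) = √(74703.0357 + 42.25) = √74745.2857 = 273.395841
L = 0.5 × 273.395841 = 136.697920
V = π·3² × L = 28.274334 × 136.697920 = 3865.042641

L=136.698 V=3865.043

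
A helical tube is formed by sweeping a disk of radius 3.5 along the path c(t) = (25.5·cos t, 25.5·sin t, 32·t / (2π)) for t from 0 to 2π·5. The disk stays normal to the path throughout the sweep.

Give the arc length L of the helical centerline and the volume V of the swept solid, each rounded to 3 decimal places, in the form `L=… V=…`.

L=816.928 V=31439.066

2πR = 2π·25.5 = 160.221225
per-turn = √(160.221225² + 32²) = √(25670.8410 + 1024) = √26694.8410 = 163.385559
L = 5 × 163.385559 = 816.927797
V = π·3.5² × L = 38.484510 × 816.927797 = 31439.065994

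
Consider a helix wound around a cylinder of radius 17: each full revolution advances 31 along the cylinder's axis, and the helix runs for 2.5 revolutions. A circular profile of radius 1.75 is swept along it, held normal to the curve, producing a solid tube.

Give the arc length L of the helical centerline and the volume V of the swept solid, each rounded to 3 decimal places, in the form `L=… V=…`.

L=278.054 V=2675.195

2πR = 2π·17 = 106.814150
per-turn = √(106.814150² + 31²) = √(11409.2627 + 961) = √12370.2627 = 111.221683
L = 2.5 × 111.221683 = 278.054207
V = π·1.75² × L = 9.621128 × 278.054207 = 2675.194974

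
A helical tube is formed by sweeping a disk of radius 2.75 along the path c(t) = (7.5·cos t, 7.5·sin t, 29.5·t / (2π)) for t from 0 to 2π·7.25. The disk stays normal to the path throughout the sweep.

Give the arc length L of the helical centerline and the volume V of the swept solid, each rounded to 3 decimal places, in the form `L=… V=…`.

2πR = 2π·7.5 = 47.123890
per-turn = √(47.123890² + 29.5²) = √(2220.6610 + 870.25) = √3090.9110 = 55.595962
L = 7.25 × 55.595962 = 403.070724
V = π·2.75² × L = 23.758294 × 403.070724 = 9576.272953

L=403.071 V=9576.273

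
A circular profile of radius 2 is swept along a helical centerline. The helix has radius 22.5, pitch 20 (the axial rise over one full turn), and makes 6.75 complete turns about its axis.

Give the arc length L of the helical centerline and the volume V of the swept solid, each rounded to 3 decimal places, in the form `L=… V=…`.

2πR = 2π·22.5 = 141.371669
per-turn = √(141.371669² + 20²) = √(19985.9489 + 400) = √20385.9489 = 142.779371
L = 6.75 × 142.779371 = 963.760757
V = π·2² × L = 12.566371 × 963.760757 = 12110.974860

L=963.761 V=12110.975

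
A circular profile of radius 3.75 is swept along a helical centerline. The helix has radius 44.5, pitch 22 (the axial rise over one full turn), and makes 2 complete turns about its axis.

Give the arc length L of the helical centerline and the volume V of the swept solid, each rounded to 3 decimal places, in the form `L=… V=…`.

2πR = 2π·44.5 = 279.601746
per-turn = √(279.601746² + 22²) = √(78177.1365 + 484) = √78661.1365 = 280.465927
L = 2 × 280.465927 = 560.931855
V = π·3.75² × L = 44.178647 × 560.931855 = 24781.210236

L=560.932 V=24781.210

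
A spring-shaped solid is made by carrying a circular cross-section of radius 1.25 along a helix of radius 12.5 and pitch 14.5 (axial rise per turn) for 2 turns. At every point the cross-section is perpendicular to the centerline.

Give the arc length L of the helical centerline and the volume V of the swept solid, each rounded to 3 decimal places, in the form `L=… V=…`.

L=159.734 V=784.093

2πR = 2π·12.5 = 78.539816
per-turn = √(78.539816² + 14.5²) = √(6168.5028 + 210.25) = √6378.7528 = 79.867094
L = 2 × 79.867094 = 159.734189
V = π·1.25² × L = 4.908739 × 159.734189 = 784.093365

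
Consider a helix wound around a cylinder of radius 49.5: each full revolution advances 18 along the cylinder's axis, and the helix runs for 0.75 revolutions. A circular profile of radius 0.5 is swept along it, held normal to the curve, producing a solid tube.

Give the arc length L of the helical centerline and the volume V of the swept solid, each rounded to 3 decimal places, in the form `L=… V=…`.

2πR = 2π·49.5 = 311.017673
per-turn = √(311.017673² + 18²) = √(96731.9927 + 324) = √97055.9927 = 311.538108
L = 0.75 × 311.538108 = 233.653581
V = π·0.5² × L = 0.785398 × 233.653581 = 183.511093

L=233.654 V=183.511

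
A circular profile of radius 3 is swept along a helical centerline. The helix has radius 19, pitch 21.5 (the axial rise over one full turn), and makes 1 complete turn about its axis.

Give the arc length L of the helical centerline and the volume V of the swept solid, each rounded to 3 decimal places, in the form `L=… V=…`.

2πR = 2π·19 = 119.380521
per-turn = √(119.380521² + 21.5²) = √(14251.7088 + 462.25) = √14713.9588 = 121.301108
L = 1 × 121.301108 = 121.301108
V = π·3² × L = 28.274334 × 121.301108 = 3429.708022

L=121.301 V=3429.708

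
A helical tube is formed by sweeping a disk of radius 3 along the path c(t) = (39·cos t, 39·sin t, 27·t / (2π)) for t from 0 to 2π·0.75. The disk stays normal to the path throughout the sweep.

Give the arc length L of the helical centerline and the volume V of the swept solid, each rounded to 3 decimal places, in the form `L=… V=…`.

2πR = 2π·39 = 245.044227
per-turn = √(245.044227² + 27²) = √(60046.6732 + 729) = √60775.6732 = 246.527226
L = 0.75 × 246.527226 = 184.895420
V = π·3² × L = 28.274334 × 184.895420 = 5227.794825

L=184.895 V=5227.795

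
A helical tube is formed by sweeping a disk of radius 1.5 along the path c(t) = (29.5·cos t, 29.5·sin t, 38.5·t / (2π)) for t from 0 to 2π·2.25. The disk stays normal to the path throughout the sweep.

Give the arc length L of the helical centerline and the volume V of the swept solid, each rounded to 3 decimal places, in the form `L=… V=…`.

L=425.948 V=3010.848

2πR = 2π·29.5 = 185.353967
per-turn = √(185.353967² + 38.5²) = √(34356.0929 + 1482.25) = √35838.3429 = 189.310176
L = 2.25 × 189.310176 = 425.947897
V = π·1.5² × L = 7.068583 × 425.947897 = 3010.848265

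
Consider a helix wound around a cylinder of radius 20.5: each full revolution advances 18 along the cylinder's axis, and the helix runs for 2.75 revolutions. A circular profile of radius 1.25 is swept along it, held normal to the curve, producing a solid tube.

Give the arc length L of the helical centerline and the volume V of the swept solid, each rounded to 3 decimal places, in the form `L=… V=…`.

L=357.657 V=1755.643

2πR = 2π·20.5 = 128.805299
per-turn = √(128.805299² + 18²) = √(16590.8050 + 324) = √16914.8050 = 130.056930
L = 2.75 × 130.056930 = 357.656557
V = π·1.25² × L = 4.908739 × 357.656557 = 1755.642519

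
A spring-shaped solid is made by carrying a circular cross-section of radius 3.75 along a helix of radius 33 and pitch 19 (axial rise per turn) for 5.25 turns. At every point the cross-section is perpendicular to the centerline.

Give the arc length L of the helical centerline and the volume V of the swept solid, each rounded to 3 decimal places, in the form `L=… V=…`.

L=1093.123 V=48292.676

2πR = 2π·33 = 207.345115
per-turn = √(207.345115² + 19²) = √(42991.9968 + 361) = √43352.9968 = 208.213825
L = 5.25 × 208.213825 = 1093.122579
V = π·3.75² × L = 44.178647 × 1093.122579 = 48292.676224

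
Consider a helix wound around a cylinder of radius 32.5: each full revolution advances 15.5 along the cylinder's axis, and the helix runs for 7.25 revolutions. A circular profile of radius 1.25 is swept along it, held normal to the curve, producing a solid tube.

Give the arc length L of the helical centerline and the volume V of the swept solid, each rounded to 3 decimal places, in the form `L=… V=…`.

2πR = 2π·32.5 = 204.203522
per-turn = √(204.203522² + 15.5²) = √(41699.0786 + 240.25) = √41939.3286 = 204.790939
L = 7.25 × 204.790939 = 1484.734306
V = π·1.25² × L = 4.908739 × 1484.734306 = 7288.172481

L=1484.734 V=7288.172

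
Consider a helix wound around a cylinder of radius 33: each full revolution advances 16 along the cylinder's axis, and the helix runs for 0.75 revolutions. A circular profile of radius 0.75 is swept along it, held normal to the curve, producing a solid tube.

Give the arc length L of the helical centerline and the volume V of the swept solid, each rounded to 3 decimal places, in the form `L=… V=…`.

L=155.971 V=275.624

2πR = 2π·33 = 207.345115
per-turn = √(207.345115² + 16²) = √(42991.9968 + 256) = √43247.9968 = 207.961527
L = 0.75 × 207.961527 = 155.971145
V = π·0.75² × L = 1.767146 × 155.971145 = 275.623765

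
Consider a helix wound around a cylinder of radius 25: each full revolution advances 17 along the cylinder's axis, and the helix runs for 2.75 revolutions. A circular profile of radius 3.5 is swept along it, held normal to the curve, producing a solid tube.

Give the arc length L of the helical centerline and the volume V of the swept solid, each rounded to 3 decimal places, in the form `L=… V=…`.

2πR = 2π·25 = 157.079633
per-turn = √(157.079633² + 17²) = √(24674.0110 + 289) = √24963.0110 = 157.996870
L = 2.75 × 157.996870 = 434.491393
V = π·3.5² × L = 38.484510 × 434.491393 = 16721.188367

L=434.491 V=16721.188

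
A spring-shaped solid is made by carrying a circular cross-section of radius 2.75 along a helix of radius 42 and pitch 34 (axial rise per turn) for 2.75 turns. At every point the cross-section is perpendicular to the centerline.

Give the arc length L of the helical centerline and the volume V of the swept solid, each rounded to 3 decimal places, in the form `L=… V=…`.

2πR = 2π·42 = 263.893783
per-turn = √(263.893783² + 34²) = √(69639.9287 + 1156) = √70795.9287 = 266.075043
L = 2.75 × 266.075043 = 731.706369
V = π·2.75² × L = 23.758294 × 731.706369 = 17384.095361

L=731.706 V=17384.095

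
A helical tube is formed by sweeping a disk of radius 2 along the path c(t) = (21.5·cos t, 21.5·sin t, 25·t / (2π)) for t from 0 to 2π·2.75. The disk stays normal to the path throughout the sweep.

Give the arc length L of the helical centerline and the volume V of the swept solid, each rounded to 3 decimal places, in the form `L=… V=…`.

2πR = 2π·21.5 = 135.088484
per-turn = √(135.088484² + 25²) = √(18248.8985 + 625) = √18873.8985 = 137.382308
L = 2.75 × 137.382308 = 377.801347
V = π·2² × L = 12.566371 × 377.801347 = 4747.591743

L=377.801 V=4747.592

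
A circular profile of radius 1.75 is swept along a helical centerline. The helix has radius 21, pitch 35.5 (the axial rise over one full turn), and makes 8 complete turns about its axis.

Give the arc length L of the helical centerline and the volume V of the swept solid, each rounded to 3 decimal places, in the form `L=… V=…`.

L=1093.112 V=10516.974

2πR = 2π·21 = 131.946891
per-turn = √(131.946891² + 35.5²) = √(17409.9822 + 1260.25) = √18670.2322 = 136.639058
L = 8 × 136.639058 = 1093.112464
V = π·1.75² × L = 9.621128 × 1093.112464 = 10516.974388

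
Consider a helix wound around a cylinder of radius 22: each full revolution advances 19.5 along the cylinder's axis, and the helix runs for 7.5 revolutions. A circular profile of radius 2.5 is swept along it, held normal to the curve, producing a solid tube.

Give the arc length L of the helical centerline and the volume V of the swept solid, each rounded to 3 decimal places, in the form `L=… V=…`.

L=1046.990 V=20557.609

2πR = 2π·22 = 138.230077
per-turn = √(138.230077² + 19.5²) = √(19107.5541 + 380.25) = √19487.8041 = 139.598725
L = 7.5 × 139.598725 = 1046.990440
V = π·2.5² × L = 19.634954 × 1046.990440 = 20557.609220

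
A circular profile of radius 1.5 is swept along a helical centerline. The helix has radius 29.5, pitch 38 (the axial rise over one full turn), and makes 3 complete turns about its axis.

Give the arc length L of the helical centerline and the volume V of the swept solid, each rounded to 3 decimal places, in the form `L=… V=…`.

L=567.627 V=4012.321

2πR = 2π·29.5 = 185.353967
per-turn = √(185.353967² + 38²) = √(34356.0929 + 1444) = √35800.0929 = 189.209125
L = 3 × 189.209125 = 567.627374
V = π·1.5² × L = 7.068583 × 567.627374 = 4012.321477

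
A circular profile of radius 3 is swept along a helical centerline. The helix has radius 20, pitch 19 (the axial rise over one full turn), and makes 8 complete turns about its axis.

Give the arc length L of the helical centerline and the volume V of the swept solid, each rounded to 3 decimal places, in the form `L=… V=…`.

2πR = 2π·20 = 125.663706
per-turn = √(125.663706² + 19²) = √(15791.3670 + 361) = √16152.3670 = 127.091963
L = 8 × 127.091963 = 1016.735703
V = π·3² × L = 28.274334 × 1016.735703 = 28747.524749

L=1016.736 V=28747.525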